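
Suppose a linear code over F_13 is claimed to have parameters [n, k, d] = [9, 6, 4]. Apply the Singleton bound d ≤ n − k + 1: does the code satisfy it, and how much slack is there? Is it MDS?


Singleton RHS = n − k + 1 = 4, slack = 0, bound satisfied, MDS.

Singleton bound: d ≤ n − k + 1.
Here n = 9, k = 6, so n − k + 1 = 4.
Given d = 4, check d ≤ 4: YES.
Slack = (n − k + 1) − d = 0.
The code is MDS (slack = 0).
Description: the claimed parameters are [9, 6, 4]_13; such a code would be MDS (meets Singleton bound).


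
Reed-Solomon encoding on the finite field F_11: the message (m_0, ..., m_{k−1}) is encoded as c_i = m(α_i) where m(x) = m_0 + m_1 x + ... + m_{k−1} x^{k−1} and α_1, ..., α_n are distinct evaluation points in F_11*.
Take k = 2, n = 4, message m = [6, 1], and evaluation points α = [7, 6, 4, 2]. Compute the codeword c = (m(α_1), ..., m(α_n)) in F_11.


c = [2, 1, 10, 8]

Message polynomial: m(x) = 6 + 1·x (mod 11).
For each evaluation point α_i, compute m(α_i) mod 11:
  α_1 = 7: Horner steps 1 → 2, so m(7) = 2.
  α_2 = 6: Horner steps 1 → 1, so m(6) = 1.
  α_3 = 4: Horner steps 1 → 10, so m(4) = 10.
  α_4 = 2: Horner steps 1 → 8, so m(2) = 8.
Codeword c = [2, 1, 10, 8] ∈ F_11^4.


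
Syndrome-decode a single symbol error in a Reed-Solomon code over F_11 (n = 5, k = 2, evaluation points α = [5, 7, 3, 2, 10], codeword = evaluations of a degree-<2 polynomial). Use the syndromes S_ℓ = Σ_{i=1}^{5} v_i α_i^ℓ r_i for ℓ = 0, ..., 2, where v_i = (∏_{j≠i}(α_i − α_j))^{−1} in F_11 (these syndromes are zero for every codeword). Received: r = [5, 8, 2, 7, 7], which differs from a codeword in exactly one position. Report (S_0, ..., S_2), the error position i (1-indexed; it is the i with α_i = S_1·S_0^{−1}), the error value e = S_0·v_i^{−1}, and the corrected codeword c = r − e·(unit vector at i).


S = (10, 9, 7), error at position 4, error magnitude e = 1, c = [5, 8, 2, 6, 7].

Step 1: column multipliers v_i = (∏_{j≠i}(α_i − α_j))^{−1} mod 11.
  i = 1 (α = 5): (5−7)(5−3)(5−2)(5−10) = (−2)·2·3·(−5) = 60 ≡ 5, so v_1 = 5^{−1} = 9 (mod 11).
  i = 2 (α = 7): (7−5)(7−3)(7−2)(7−10) = 2·4·5·(−3) = −120 ≡ 1, so v_2 = 1^{−1} = 1 (mod 11).
  i = 3 (α = 3): (3−5)(3−7)(3−2)(3−10) = (−2)·(−4)·1·(−7) = −56 ≡ 10, so v_3 = 10^{−1} = 10 (mod 11).
  i = 4 (α = 2): (2−5)(2−7)(2−3)(2−10) = (−3)·(−5)·(−1)·(−8) = 120 ≡ 10, so v_4 = 10^{−1} = 10 (mod 11).
  i = 5 (α = 10): (10−5)(10−7)(10−3)(10−2) = 5·3·7·8 = 840 ≡ 4, so v_5 = 4^{−1} = 3 (mod 11).
  v = [9, 1, 10, 10, 3].
Step 2: syndromes of r = [5, 8, 2, 7, 7] (all sums mod 11).
  S_0 = Σ v_i r_i = 9·5 + 1·8 + 10·2 + 10·7 + 3·7 = 164 ≡ 10.
  S_1 = Σ v_i α_i r_i = 9·5·5 + 1·7·8 + 10·3·2 + 10·2·7 + 3·10·7 = 691 ≡ 9.
  α_i^2 mod 11 = [3, 5, 9, 4, 1].
  S_2 = Σ v_i α_i^2 r_i = 9·3·5 + 1·5·8 + 10·9·2 + 10·4·7 + 3·1·7 = 656 ≡ 7.
  S = (10, 9, 7) ≠ 0, so r is not a codeword (an error is present).
Step 3: locate the error. For a single error e at position i, S_ℓ = v_i·e·α_i^ℓ, so α_err = S_1/S_0.
  S_0^{−1} = 10^{−1} = 10 (mod 11), so α_err = 9·10 = 90 ≡ 2 = α_4. Error position i = 4.
  Consistency check: S_2/S_1 = 7·5 = 35 ≡ 2 = α_err ✓ (single-error assumption holds).
Step 4: error magnitude e = S_0/v_4 = S_0·∏_{j≠4}(α_4 − α_j) = 10·10 = 100 ≡ 1 (mod 11).
Step 5: correct position 4: c_4 = r_4 − e = 7 − 1 ≡ 6 (mod 11). Hence c = [5, 8, 2, 6, 7].
  Check: interpolating c through the α_i gives m(x) = 3 + 7·x (degree < 2) with m(α_i) = c_i for every i, so c is indeed a codeword.


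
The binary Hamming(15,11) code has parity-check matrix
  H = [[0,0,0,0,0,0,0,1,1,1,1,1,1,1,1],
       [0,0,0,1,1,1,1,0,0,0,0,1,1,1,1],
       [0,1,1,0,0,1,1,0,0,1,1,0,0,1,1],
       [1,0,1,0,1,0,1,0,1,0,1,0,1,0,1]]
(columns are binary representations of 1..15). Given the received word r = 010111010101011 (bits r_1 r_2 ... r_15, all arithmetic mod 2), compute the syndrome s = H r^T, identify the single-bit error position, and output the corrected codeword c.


s = (1, 0, 1, 0)^T, error position = 10, corrected codeword c = 010111010001011

Compute s = H r^T mod 2 one row at a time:
  s_1 = 1 + 0 + 1 + 0 + 1 + 0 + 1 + 1 = 5 ≡ 1 (mod 2).
  s_2 = 1 + 1 + 1 + 0 + 1 + 0 + 1 + 1 = 6 ≡ 0 (mod 2).
  s_3 = 1 + 0 + 1 + 0 + 1 + 0 + 1 + 1 = 5 ≡ 1 (mod 2).
  s_4 = 0 + 0 + 1 + 0 + 0 + 0 + 0 + 1 = 2 ≡ 0 (mod 2).
s = (1, 0, 1, 0)^T — this equals column 10 of H (binary 1010), so error is at position 10.
Correct: flip bit 10 of r = 010111010101011 to get c = 010111010001011.


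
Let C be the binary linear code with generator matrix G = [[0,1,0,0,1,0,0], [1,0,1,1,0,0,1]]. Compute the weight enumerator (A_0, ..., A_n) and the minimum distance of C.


Weight distribution: A_0 = 1, A_2 = 1, A_4 = 1, A_6 = 1. Minimum distance d = 2.

Enumerate all 2^2 = 4 messages m ∈ F_2^2.
For each, compute codeword c = mG in F_2^7, then tally its weight.
  m = 00 → c = 0000000, weight = 0.
  m = 10 → c = 0100100, weight = 2.
  m = 01 → c = 1011001, weight = 4.
  m = 11 → c = 1111101, weight = 6.
Tally weights:
  weight 0: 1 codewords.
  weight 2: 1 codewords.
  weight 4: 1 codewords.
  weight 6: 1 codewords.
Minimum distance d = smallest w > 0 with A_w > 0 = 2.
Sanity: Σ A_w = 4 = 2^2 = 4 ✓.


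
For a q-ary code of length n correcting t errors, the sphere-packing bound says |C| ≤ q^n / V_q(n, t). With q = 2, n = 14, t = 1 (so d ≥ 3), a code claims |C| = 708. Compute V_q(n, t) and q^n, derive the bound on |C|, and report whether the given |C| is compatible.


V_q(n, t) = 15, q^n = 16384, Hamming bound = 1092, |C| = 708 ≤ bound (satisfied).

Step 1: Compute V_q(n, t) = Σ_{j=0}^1 C(n, j) (q−1)^j.
  j = 0: C(14,0)·(1)^0 = 1·1 = 1.
  j = 1: C(14,1)·(1)^1 = 14·1 = 14.
  V_q(n, t) = 1 + 14 = 15.
Step 2: q^n = 2^14 = 16384.
Step 3: Hamming bound ⌊q^n / V_q(n,t)⌋ = ⌊16384/15⌋ = 1092.
Step 4: Compare |C| = 708 to 1092: satisfied.
The claimed |C| lies below the Hamming bound.


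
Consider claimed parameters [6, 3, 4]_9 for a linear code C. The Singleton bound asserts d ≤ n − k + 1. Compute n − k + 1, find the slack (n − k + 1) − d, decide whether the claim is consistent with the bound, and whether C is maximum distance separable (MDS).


Singleton RHS = n − k + 1 = 4, slack = 0, bound satisfied, MDS.

Singleton bound: d ≤ n − k + 1.
Here n = 6, k = 3, so n − k + 1 = 4.
Given d = 4, check d ≤ 4: YES.
Slack = (n − k + 1) − d = 0.
The code is MDS (slack = 0).
Description: the claimed parameters are [6, 3, 4]_9; such a code would be MDS (meets Singleton bound).


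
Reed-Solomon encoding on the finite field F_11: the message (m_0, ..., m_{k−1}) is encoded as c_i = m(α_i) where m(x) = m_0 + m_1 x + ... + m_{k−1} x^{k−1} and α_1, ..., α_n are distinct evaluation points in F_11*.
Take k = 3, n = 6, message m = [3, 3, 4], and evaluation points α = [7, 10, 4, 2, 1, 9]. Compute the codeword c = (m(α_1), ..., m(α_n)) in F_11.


c = [0, 4, 2, 3, 10, 2]

Message polynomial: m(x) = 3 + 3·x + 4·x^2 (mod 11).
For each evaluation point α_i, compute m(α_i) mod 11:
  α_1 = 7: Horner steps 4 → 9 → 0, so m(7) = 0.
  α_2 = 10: Horner steps 4 → 10 → 4, so m(10) = 4.
  α_3 = 4: Horner steps 4 → 8 → 2, so m(4) = 2.
  α_4 = 2: Horner steps 4 → 0 → 3, so m(2) = 3.
  α_5 = 1: Horner steps 4 → 7 → 10, so m(1) = 10.
  α_6 = 9: Horner steps 4 → 6 → 2, so m(9) = 2.
Codeword c = [0, 4, 2, 3, 10, 2] ∈ F_11^6.


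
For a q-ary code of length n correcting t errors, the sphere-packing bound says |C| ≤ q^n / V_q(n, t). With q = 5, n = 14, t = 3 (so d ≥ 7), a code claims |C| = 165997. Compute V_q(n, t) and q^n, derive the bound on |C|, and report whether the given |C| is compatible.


V_q(n, t) = 24809, q^n = 6103515625, Hamming bound = 246020, |C| = 165997 ≤ bound (satisfied).

Step 1: Compute V_q(n, t) = Σ_{j=0}^3 C(n, j) (q−1)^j.
  j = 0: C(14,0)·(4)^0 = 1·1 = 1.
  j = 1: C(14,1)·(4)^1 = 14·4 = 56.
  j = 2: C(14,2)·(4)^2 = 91·16 = 1456.
  j = 3: C(14,3)·(4)^3 = 364·64 = 23296.
  V_q(n, t) = 1 + 56 + 1456 + 23296 = 24809.
Step 2: q^n = 5^14 = 6103515625.
Step 3: Hamming bound ⌊q^n / V_q(n,t)⌋ = ⌊6103515625/24809⌋ = 246020.
Step 4: Compare |C| = 165997 to 246020: satisfied.
The claimed |C| lies below the Hamming bound.


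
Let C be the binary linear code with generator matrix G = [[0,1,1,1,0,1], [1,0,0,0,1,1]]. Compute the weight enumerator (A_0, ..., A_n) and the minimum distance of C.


Weight distribution: A_0 = 1, A_3 = 1, A_4 = 1, A_5 = 1. Minimum distance d = 3.

Enumerate all 2^2 = 4 messages m ∈ F_2^2.
For each, compute codeword c = mG in F_2^6, then tally its weight.
  m = 00 → c = 000000, weight = 0.
  m = 10 → c = 011101, weight = 4.
  m = 01 → c = 100011, weight = 3.
  m = 11 → c = 111110, weight = 5.
Tally weights:
  weight 0: 1 codewords.
  weight 3: 1 codewords.
  weight 4: 1 codewords.
  weight 5: 1 codewords.
Minimum distance d = smallest w > 0 with A_w > 0 = 3.
Sanity: Σ A_w = 4 = 2^2 = 4 ✓.


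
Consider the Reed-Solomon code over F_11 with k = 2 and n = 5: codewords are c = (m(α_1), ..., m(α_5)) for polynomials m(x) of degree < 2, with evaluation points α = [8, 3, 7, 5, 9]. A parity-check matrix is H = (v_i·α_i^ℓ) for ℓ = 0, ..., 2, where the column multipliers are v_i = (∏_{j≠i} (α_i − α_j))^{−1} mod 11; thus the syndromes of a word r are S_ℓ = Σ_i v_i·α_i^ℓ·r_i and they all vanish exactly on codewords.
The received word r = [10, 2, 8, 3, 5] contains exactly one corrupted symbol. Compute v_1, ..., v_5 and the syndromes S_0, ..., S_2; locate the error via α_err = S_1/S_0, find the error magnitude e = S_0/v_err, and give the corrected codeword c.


S = (3, 10, 4), error at position 3, error magnitude e = 4, c = [10, 2, 4, 3, 5].

Step 1: column multipliers v_i = (∏_{j≠i}(α_i − α_j))^{−1} mod 11.
  i = 1 (α = 8): (8−3)(8−7)(8−5)(8−9) = 5·1·3·(−1) = −15 ≡ 7, so v_1 = 7^{−1} = 8 (mod 11).
  i = 2 (α = 3): (3−8)(3−7)(3−5)(3−9) = (−5)·(−4)·(−2)·(−6) = 240 ≡ 9, so v_2 = 9^{−1} = 5 (mod 11).
  i = 3 (α = 7): (7−8)(7−3)(7−5)(7−9) = (−1)·4·2·(−2) = 16 ≡ 5, so v_3 = 5^{−1} = 9 (mod 11).
  i = 4 (α = 5): (5−8)(5−3)(5−7)(5−9) = (−3)·2·(−2)·(−4) = −48 ≡ 7, so v_4 = 7^{−1} = 8 (mod 11).
  i = 5 (α = 9): (9−8)(9−3)(9−7)(9−5) = 1·6·2·4 = 48 ≡ 4, so v_5 = 4^{−1} = 3 (mod 11).
  v = [8, 5, 9, 8, 3].
Step 2: syndromes of r = [10, 2, 8, 3, 5] (all sums mod 11).
  S_0 = Σ v_i r_i = 8·10 + 5·2 + 9·8 + 8·3 + 3·5 = 201 ≡ 3.
  S_1 = Σ v_i α_i r_i = 8·8·10 + 5·3·2 + 9·7·8 + 8·5·3 + 3·9·5 = 1429 ≡ 10.
  α_i^2 mod 11 = [9, 9, 5, 3, 4].
  S_2 = Σ v_i α_i^2 r_i = 8·9·10 + 5·9·2 + 9·5·8 + 8·3·3 + 3·4·5 = 1302 ≡ 4.
  S = (3, 10, 4) ≠ 0, so r is not a codeword (an error is present).
Step 3: locate the error. For a single error e at position i, S_ℓ = v_i·e·α_i^ℓ, so α_err = S_1/S_0.
  S_0^{−1} = 3^{−1} = 4 (mod 11), so α_err = 10·4 = 40 ≡ 7 = α_3. Error position i = 3.
  Consistency check: S_2/S_1 = 4·10 = 40 ≡ 7 = α_err ✓ (single-error assumption holds).
Step 4: error magnitude e = S_0/v_3 = S_0·∏_{j≠3}(α_3 − α_j) = 3·5 = 15 ≡ 4 (mod 11).
Step 5: correct position 3: c_3 = r_3 − e = 8 − 4 ≡ 4 (mod 11). Hence c = [10, 2, 4, 3, 5].
  Check: interpolating c through the α_i gives m(x) = 6 + 6·x (degree < 2) with m(α_i) = c_i for every i, so c is indeed a codeword.


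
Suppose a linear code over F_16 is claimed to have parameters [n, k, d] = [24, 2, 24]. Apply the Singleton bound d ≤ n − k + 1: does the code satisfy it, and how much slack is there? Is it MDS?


Singleton RHS = n − k + 1 = 23, slack = -1, bound violated (no such code; not MDS).

Singleton bound: d ≤ n − k + 1.
Here n = 24, k = 2, so n − k + 1 = 23.
Given d = 24, check d ≤ 23: NO.
Slack = (n − k + 1) − d = -1.
The slack is negative: d = 24 exceeds n − k + 1 = 23 by 1, so the Singleton bound is violated and no linear [24, 2, 24]_16 code can exist. In particular it is not MDS (MDS requires d = n − k + 1 exactly).
Description: the claimed parameters are [24, 2, 24]_16; such a code would be impossible (violates the Singleton bound).


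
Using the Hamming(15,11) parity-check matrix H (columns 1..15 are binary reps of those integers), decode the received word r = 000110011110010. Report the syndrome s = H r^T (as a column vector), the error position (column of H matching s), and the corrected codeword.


s = (1, 1, 1, 1)^T, error position = 15, corrected codeword c = 000110011110011

Compute s = H r^T mod 2 one row at a time:
  s_1 = 1 + 1 + 1 + 1 + 0 + 0 + 1 + 0 = 5 ≡ 1 (mod 2).
  s_2 = 1 + 1 + 0 + 0 + 0 + 0 + 1 + 0 = 3 ≡ 1 (mod 2).
  s_3 = 0 + 0 + 0 + 0 + 1 + 1 + 1 + 0 = 3 ≡ 1 (mod 2).
  s_4 = 0 + 0 + 1 + 0 + 1 + 1 + 0 + 0 = 3 ≡ 1 (mod 2).
s = (1, 1, 1, 1)^T — this equals column 15 of H (binary 1111), so error is at position 15.
Correct: flip bit 15 of r = 000110011110010 to get c = 000110011110011.


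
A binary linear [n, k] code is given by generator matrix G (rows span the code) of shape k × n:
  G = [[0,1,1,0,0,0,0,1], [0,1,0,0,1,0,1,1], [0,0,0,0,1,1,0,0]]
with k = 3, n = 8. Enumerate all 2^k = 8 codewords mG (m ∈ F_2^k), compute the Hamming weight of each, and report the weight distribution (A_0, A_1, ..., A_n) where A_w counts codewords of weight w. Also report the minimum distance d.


Weight distribution: A_0 = 1, A_2 = 1, A_3 = 3, A_4 = 2, A_5 = 1. Minimum distance d = 2.

Enumerate all 2^3 = 8 messages m ∈ F_2^3.
For each, compute codeword c = mG in F_2^8, then tally its weight.
  m = 000 → c = 00000000, weight = 0.
  m = 100 → c = 01100001, weight = 3.
  m = 010 → c = 01001011, weight = 4.
  m = 110 → c = 00101010, weight = 3.
  m = 001 → c = 00001100, weight = 2.
  m = 101 → c = 01101101, weight = 5.
  m = 011 → c = 01000111, weight = 4.
  m = 111 → c = 00100110, weight = 3.
Tally weights:
  weight 0: 1 codewords.
  weight 2: 1 codewords.
  weight 3: 3 codewords.
  weight 4: 2 codewords.
  weight 5: 1 codewords.
Minimum distance d = smallest w > 0 with A_w > 0 = 2.
Sanity: Σ A_w = 8 = 2^3 = 8 ✓.


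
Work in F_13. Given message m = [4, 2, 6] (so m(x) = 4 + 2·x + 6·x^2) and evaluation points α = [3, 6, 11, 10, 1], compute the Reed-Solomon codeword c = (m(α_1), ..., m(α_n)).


c = [12, 11, 11, 0, 12]

Message polynomial: m(x) = 4 + 2·x + 6·x^2 (mod 13).
For each evaluation point α_i, compute m(α_i) mod 13:
  α_1 = 3: Horner steps 6 → 7 → 12, so m(3) = 12.
  α_2 = 6: Horner steps 6 → 12 → 11, so m(6) = 11.
  α_3 = 11: Horner steps 6 → 3 → 11, so m(11) = 11.
  α_4 = 10: Horner steps 6 → 10 → 0, so m(10) = 0.
  α_5 = 1: Horner steps 6 → 8 → 12, so m(1) = 12.
Codeword c = [12, 11, 11, 0, 12] ∈ F_13^5.


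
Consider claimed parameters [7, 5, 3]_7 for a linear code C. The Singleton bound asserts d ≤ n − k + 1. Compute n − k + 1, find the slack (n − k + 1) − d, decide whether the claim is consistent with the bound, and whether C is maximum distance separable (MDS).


Singleton RHS = n − k + 1 = 3, slack = 0, bound satisfied, MDS.

Singleton bound: d ≤ n − k + 1.
Here n = 7, k = 5, so n − k + 1 = 3.
Given d = 3, check d ≤ 3: YES.
Slack = (n − k + 1) − d = 0.
The code is MDS (slack = 0).
Description: the claimed parameters are [7, 5, 3]_7; such a code would be MDS (meets Singleton bound).


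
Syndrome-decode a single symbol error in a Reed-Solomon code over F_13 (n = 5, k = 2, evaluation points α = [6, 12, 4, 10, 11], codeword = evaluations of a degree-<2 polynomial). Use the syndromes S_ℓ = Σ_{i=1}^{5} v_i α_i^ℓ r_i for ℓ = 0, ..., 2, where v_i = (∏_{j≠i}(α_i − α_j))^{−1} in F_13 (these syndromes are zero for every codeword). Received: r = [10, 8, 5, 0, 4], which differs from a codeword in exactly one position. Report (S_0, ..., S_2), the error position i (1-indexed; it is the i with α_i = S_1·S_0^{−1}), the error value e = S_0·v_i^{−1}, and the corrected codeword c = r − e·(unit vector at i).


S = (9, 10, 1), error at position 3, error magnitude e = 3, c = [10, 8, 2, 0, 4].

Step 1: column multipliers v_i = (∏_{j≠i}(α_i − α_j))^{−1} mod 13.
  i = 1 (α = 6): (6−12)(6−4)(6−10)(6−11) = (−6)·2·(−4)·(−5) = −240 ≡ 7, so v_1 = 7^{−1} = 2 (mod 13).
  i = 2 (α = 12): (12−6)(12−4)(12−10)(12−11) = 6·8·2·1 = 96 ≡ 5, so v_2 = 5^{−1} = 8 (mod 13).
  i = 3 (α = 4): (4−6)(4−12)(4−10)(4−11) = (−2)·(−8)·(−6)·(−7) = 672 ≡ 9, so v_3 = 9^{−1} = 3 (mod 13).
  i = 4 (α = 10): (10−6)(10−12)(10−4)(10−11) = 4·(−2)·6·(−1) = 48 ≡ 9, so v_4 = 9^{−1} = 3 (mod 13).
  i = 5 (α = 11): (11−6)(11−12)(11−4)(11−10) = 5·(−1)·7·1 = −35 ≡ 4, so v_5 = 4^{−1} = 10 (mod 13).
  v = [2, 8, 3, 3, 10].
Step 2: syndromes of r = [10, 8, 5, 0, 4] (all sums mod 13).
  S_0 = Σ v_i r_i = 2·10 + 8·8 + 3·5 + 3·0 + 10·4 = 139 ≡ 9.
  S_1 = Σ v_i α_i r_i = 2·6·10 + 8·12·8 + 3·4·5 + 3·10·0 + 10·11·4 = 1388 ≡ 10.
  α_i^2 mod 13 = [10, 1, 3, 9, 4].
  S_2 = Σ v_i α_i^2 r_i = 2·10·10 + 8·1·8 + 3·3·5 + 3·9·0 + 10·4·4 = 469 ≡ 1.
  S = (9, 10, 1) ≠ 0, so r is not a codeword (an error is present).
Step 3: locate the error. For a single error e at position i, S_ℓ = v_i·e·α_i^ℓ, so α_err = S_1/S_0.
  S_0^{−1} = 9^{−1} = 3 (mod 13), so α_err = 10·3 = 30 ≡ 4 = α_3. Error position i = 3.
  Consistency check: S_2/S_1 = 1·4 = 4 ≡ 4 = α_err ✓ (single-error assumption holds).
Step 4: error magnitude e = S_0/v_3 = S_0·∏_{j≠3}(α_3 − α_j) = 9·9 = 81 ≡ 3 (mod 13).
Step 5: correct position 3: c_3 = r_3 − e = 5 − 3 ≡ 2 (mod 13). Hence c = [10, 8, 2, 0, 4].
  Check: interpolating c through the α_i gives m(x) = 12 + 4·x (degree < 2) with m(α_i) = c_i for every i, so c is indeed a codeword.


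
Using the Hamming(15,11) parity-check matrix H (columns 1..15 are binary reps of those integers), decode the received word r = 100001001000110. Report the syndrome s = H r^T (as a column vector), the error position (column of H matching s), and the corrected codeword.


s = (1, 1, 0, 1)^T, error position = 13, corrected codeword c = 100001001000010

Compute s = H r^T mod 2 one row at a time:
  s_1 = 0 + 1 + 0 + 0 + 0 + 1 + 1 + 0 = 3 ≡ 1 (mod 2).
  s_2 = 0 + 0 + 1 + 0 + 0 + 1 + 1 + 0 = 3 ≡ 1 (mod 2).
  s_3 = 0 + 0 + 1 + 0 + 0 + 0 + 1 + 0 = 2 ≡ 0 (mod 2).
  s_4 = 1 + 0 + 0 + 0 + 1 + 0 + 1 + 0 = 3 ≡ 1 (mod 2).
s = (1, 1, 0, 1)^T — this equals column 13 of H (binary 1101), so error is at position 13.
Correct: flip bit 13 of r = 100001001000110 to get c = 100001001000010.


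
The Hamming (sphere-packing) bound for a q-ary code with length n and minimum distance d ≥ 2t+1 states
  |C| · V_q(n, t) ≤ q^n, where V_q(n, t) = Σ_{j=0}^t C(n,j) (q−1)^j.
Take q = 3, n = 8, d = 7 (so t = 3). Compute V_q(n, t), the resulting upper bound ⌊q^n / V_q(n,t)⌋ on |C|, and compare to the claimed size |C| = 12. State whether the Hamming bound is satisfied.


V_q(n, t) = 577, q^n = 6561, Hamming bound = 11, |C| = 12 > bound (violated).

Step 1: Compute V_q(n, t) = Σ_{j=0}^3 C(n, j) (q−1)^j.
  j = 0: C(8,0)·(2)^0 = 1·1 = 1.
  j = 1: C(8,1)·(2)^1 = 8·2 = 16.
  j = 2: C(8,2)·(2)^2 = 28·4 = 112.
  j = 3: C(8,3)·(2)^3 = 56·8 = 448.
  V_q(n, t) = 1 + 16 + 112 + 448 = 577.
Step 2: q^n = 3^8 = 6561.
Step 3: Hamming bound ⌊q^n / V_q(n,t)⌋ = ⌊6561/577⌋ = 11.
Step 4: Compare |C| = 12 to 11: violated.
The claimed |C| lies above the Hamming bound, so no 3-ary code of length 8 with d ≥ 7 can have 12 codewords.


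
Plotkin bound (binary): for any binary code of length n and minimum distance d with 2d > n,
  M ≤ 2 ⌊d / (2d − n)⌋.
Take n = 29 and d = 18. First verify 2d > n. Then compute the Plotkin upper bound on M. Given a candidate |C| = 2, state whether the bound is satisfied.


Plotkin bound M ≤ 4; given |C| = 2 ≤ bound (satisfied).

Check applicability: 2d = 36, n = 29.
2d − n = 7 > 0, so Plotkin applies.
Compute d/(2d−n) = 18/7 ≈ 2.5714.
⌊d/(2d−n)⌋ = 2.
Plotkin bound: M ≤ 2·2 = 4.
Given |C| = 2, check: satisfied.
This |C| is below the Plotkin bound.


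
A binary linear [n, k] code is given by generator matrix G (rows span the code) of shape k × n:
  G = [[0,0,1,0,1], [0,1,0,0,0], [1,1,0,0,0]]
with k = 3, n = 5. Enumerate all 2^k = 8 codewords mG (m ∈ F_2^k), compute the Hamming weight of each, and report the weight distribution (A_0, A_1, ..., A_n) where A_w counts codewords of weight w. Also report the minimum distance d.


Weight distribution: A_0 = 1, A_1 = 2, A_2 = 2, A_3 = 2, A_4 = 1. Minimum distance d = 1.

Enumerate all 2^3 = 8 messages m ∈ F_2^3.
For each, compute codeword c = mG in F_2^5, then tally its weight.
  m = 000 → c = 00000, weight = 0.
  m = 100 → c = 00101, weight = 2.
  m = 010 → c = 01000, weight = 1.
  m = 110 → c = 01101, weight = 3.
  m = 001 → c = 11000, weight = 2.
  m = 101 → c = 11101, weight = 4.
  m = 011 → c = 10000, weight = 1.
  m = 111 → c = 10101, weight = 3.
Tally weights:
  weight 0: 1 codewords.
  weight 1: 2 codewords.
  weight 2: 2 codewords.
  weight 3: 2 codewords.
  weight 4: 1 codewords.
Minimum distance d = smallest w > 0 with A_w > 0 = 1.
Sanity: Σ A_w = 8 = 2^3 = 8 ✓.


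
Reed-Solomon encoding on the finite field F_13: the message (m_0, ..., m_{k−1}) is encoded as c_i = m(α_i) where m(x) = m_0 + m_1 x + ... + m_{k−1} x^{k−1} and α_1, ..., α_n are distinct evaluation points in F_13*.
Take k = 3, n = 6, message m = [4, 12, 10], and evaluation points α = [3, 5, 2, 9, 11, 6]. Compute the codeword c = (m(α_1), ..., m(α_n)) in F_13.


c = [0, 2, 3, 12, 7, 7]

Message polynomial: m(x) = 4 + 12·x + 10·x^2 (mod 13).
For each evaluation point α_i, compute m(α_i) mod 13:
  α_1 = 3: Horner steps 10 → 3 → 0, so m(3) = 0.
  α_2 = 5: Horner steps 10 → 10 → 2, so m(5) = 2.
  α_3 = 2: Horner steps 10 → 6 → 3, so m(2) = 3.
  α_4 = 9: Horner steps 10 → 11 → 12, so m(9) = 12.
  α_5 = 11: Horner steps 10 → 5 → 7, so m(11) = 7.
  α_6 = 6: Horner steps 10 → 7 → 7, so m(6) = 7.
Codeword c = [0, 2, 3, 12, 7, 7] ∈ F_13^6.


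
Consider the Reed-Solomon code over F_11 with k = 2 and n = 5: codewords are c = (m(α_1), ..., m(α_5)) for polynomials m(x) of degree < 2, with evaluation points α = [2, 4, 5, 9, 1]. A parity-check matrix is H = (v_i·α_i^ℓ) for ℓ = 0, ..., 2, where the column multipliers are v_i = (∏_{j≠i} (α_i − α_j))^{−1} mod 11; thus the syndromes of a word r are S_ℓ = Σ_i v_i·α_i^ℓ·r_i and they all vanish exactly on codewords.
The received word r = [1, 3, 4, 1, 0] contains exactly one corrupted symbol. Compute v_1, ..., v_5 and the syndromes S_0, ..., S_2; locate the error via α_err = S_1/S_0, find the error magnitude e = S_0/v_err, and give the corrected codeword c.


S = (9, 4, 3), error at position 4, error magnitude e = 4, c = [1, 3, 4, 8, 0].

Step 1: column multipliers v_i = (∏_{j≠i}(α_i − α_j))^{−1} mod 11.
  i = 1 (α = 2): (2−4)(2−5)(2−9)(2−1) = (−2)·(−3)·(−7)·1 = −42 ≡ 2, so v_1 = 2^{−1} = 6 (mod 11).
  i = 2 (α = 4): (4−2)(4−5)(4−9)(4−1) = 2·(−1)·(−5)·3 = 30 ≡ 8, so v_2 = 8^{−1} = 7 (mod 11).
  i = 3 (α = 5): (5−2)(5−4)(5−9)(5−1) = 3·1·(−4)·4 = −48 ≡ 7, so v_3 = 7^{−1} = 8 (mod 11).
  i = 4 (α = 9): (9−2)(9−4)(9−5)(9−1) = 7·5·4·8 = 1120 ≡ 9, so v_4 = 9^{−1} = 5 (mod 11).
  i = 5 (α = 1): (1−2)(1−4)(1−5)(1−9) = (−1)·(−3)·(−4)·(−8) = 96 ≡ 8, so v_5 = 8^{−1} = 7 (mod 11).
  v = [6, 7, 8, 5, 7].
Step 2: syndromes of r = [1, 3, 4, 1, 0] (all sums mod 11).
  S_0 = Σ v_i r_i = 6·1 + 7·3 + 8·4 + 5·1 + 7·0 = 64 ≡ 9.
  S_1 = Σ v_i α_i r_i = 6·2·1 + 7·4·3 + 8·5·4 + 5·9·1 + 7·1·0 = 301 ≡ 4.
  α_i^2 mod 11 = [4, 5, 3, 4, 1].
  S_2 = Σ v_i α_i^2 r_i = 6·4·1 + 7·5·3 + 8·3·4 + 5·4·1 + 7·1·0 = 245 ≡ 3.
  S = (9, 4, 3) ≠ 0, so r is not a codeword (an error is present).
Step 3: locate the error. For a single error e at position i, S_ℓ = v_i·e·α_i^ℓ, so α_err = S_1/S_0.
  S_0^{−1} = 9^{−1} = 5 (mod 11), so α_err = 4·5 = 20 ≡ 9 = α_4. Error position i = 4.
  Consistency check: S_2/S_1 = 3·3 = 9 ≡ 9 = α_err ✓ (single-error assumption holds).
Step 4: error magnitude e = S_0/v_4 = S_0·∏_{j≠4}(α_4 − α_j) = 9·9 = 81 ≡ 4 (mod 11).
Step 5: correct position 4: c_4 = r_4 − e = 1 − 4 ≡ 8 (mod 11). Hence c = [1, 3, 4, 8, 0].
  Check: interpolating c through the α_i gives m(x) = 10 + 1·x (degree < 2) with m(α_i) = c_i for every i, so c is indeed a codeword.


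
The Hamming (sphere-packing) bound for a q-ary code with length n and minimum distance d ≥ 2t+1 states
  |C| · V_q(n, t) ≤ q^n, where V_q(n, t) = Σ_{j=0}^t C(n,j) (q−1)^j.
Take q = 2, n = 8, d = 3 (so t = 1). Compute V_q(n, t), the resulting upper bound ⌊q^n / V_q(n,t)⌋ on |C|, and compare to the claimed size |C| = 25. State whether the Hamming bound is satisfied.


V_q(n, t) = 9, q^n = 256, Hamming bound = 28, |C| = 25 ≤ bound (satisfied).

Step 1: Compute V_q(n, t) = Σ_{j=0}^1 C(n, j) (q−1)^j.
  j = 0: C(8,0)·(1)^0 = 1·1 = 1.
  j = 1: C(8,1)·(1)^1 = 8·1 = 8.
  V_q(n, t) = 1 + 8 = 9.
Step 2: q^n = 2^8 = 256.
Step 3: Hamming bound ⌊q^n / V_q(n,t)⌋ = ⌊256/9⌋ = 28.
Step 4: Compare |C| = 25 to 28: satisfied.
The claimed |C| lies below the Hamming bound.


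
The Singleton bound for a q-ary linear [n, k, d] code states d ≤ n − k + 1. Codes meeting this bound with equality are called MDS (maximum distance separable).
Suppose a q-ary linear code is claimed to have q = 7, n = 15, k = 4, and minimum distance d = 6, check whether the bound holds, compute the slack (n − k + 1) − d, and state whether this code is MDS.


Singleton RHS = n − k + 1 = 12, slack = 6, bound satisfied, not MDS.

Singleton bound: d ≤ n − k + 1.
Here n = 15, k = 4, so n − k + 1 = 12.
Given d = 6, check d ≤ 12: YES.
Slack = (n − k + 1) − d = 6.
The code is NOT MDS (slack = 6 > 0).
Description: the claimed parameters are [15, 4, 6]_7; such a code would be non-MDS.


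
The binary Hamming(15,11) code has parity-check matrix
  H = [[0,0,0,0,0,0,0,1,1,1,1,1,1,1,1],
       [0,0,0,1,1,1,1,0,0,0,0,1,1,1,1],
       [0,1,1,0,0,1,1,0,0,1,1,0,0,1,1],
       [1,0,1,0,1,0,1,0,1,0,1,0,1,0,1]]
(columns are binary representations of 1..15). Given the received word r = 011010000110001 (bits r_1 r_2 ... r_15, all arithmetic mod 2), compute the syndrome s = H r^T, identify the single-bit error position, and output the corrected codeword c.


s = (1, 0, 1, 0)^T, error position = 10, corrected codeword c = 011010000010001

Compute s = H r^T mod 2 one row at a time:
  s_1 = 0 + 0 + 1 + 1 + 0 + 0 + 0 + 1 = 3 ≡ 1 (mod 2).
  s_2 = 0 + 1 + 0 + 0 + 0 + 0 + 0 + 1 = 2 ≡ 0 (mod 2).
  s_3 = 1 + 1 + 0 + 0 + 1 + 1 + 0 + 1 = 5 ≡ 1 (mod 2).
  s_4 = 0 + 1 + 1 + 0 + 0 + 1 + 0 + 1 = 4 ≡ 0 (mod 2).
s = (1, 0, 1, 0)^T — this equals column 10 of H (binary 1010), so error is at position 10.
Correct: flip bit 10 of r = 011010000110001 to get c = 011010000010001.


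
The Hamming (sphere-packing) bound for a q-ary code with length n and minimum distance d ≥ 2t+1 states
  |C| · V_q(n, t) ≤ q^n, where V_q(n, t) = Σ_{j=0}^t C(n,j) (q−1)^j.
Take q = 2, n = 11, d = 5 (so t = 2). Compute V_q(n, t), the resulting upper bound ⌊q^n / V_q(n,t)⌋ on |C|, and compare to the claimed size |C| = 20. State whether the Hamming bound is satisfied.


V_q(n, t) = 67, q^n = 2048, Hamming bound = 30, |C| = 20 ≤ bound (satisfied).

Step 1: Compute V_q(n, t) = Σ_{j=0}^2 C(n, j) (q−1)^j.
  j = 0: C(11,0)·(1)^0 = 1·1 = 1.
  j = 1: C(11,1)·(1)^1 = 11·1 = 11.
  j = 2: C(11,2)·(1)^2 = 55·1 = 55.
  V_q(n, t) = 1 + 11 + 55 = 67.
Step 2: q^n = 2^11 = 2048.
Step 3: Hamming bound ⌊q^n / V_q(n,t)⌋ = ⌊2048/67⌋ = 30.
Step 4: Compare |C| = 20 to 30: satisfied.
The claimed |C| lies below the Hamming bound.


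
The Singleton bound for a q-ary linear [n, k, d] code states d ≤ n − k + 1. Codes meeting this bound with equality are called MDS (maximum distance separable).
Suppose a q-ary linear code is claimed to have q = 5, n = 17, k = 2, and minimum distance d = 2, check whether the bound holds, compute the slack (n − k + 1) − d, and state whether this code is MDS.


Singleton RHS = n − k + 1 = 16, slack = 14, bound satisfied, not MDS.

Singleton bound: d ≤ n − k + 1.
Here n = 17, k = 2, so n − k + 1 = 16.
Given d = 2, check d ≤ 16: YES.
Slack = (n − k + 1) − d = 14.
The code is NOT MDS (slack = 14 > 0).
Description: the claimed parameters are [17, 2, 2]_5; such a code would be non-MDS.


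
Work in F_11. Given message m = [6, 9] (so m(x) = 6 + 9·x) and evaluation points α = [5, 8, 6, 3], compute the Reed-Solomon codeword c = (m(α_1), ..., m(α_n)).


c = [7, 1, 5, 0]

Message polynomial: m(x) = 6 + 9·x (mod 11).
For each evaluation point α_i, compute m(α_i) mod 11:
  α_1 = 5: Horner steps 9 → 7, so m(5) = 7.
  α_2 = 8: Horner steps 9 → 1, so m(8) = 1.
  α_3 = 6: Horner steps 9 → 5, so m(6) = 5.
  α_4 = 3: Horner steps 9 → 0, so m(3) = 0.
Codeword c = [7, 1, 5, 0] ∈ F_11^4.


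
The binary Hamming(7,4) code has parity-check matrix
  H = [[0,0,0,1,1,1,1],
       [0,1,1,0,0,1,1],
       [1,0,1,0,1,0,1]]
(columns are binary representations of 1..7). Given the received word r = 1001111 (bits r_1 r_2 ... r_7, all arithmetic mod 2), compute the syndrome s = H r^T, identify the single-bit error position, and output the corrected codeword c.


s = (0, 0, 1)^T, error position = 1, corrected codeword c = 0001111

Compute s = H r^T mod 2 one row at a time:
  s_1 = 1 + 1 + 1 + 1 = 4 ≡ 0 (mod 2).
  s_2 = 0 + 0 + 1 + 1 = 2 ≡ 0 (mod 2).
  s_3 = 1 + 0 + 1 + 1 = 3 ≡ 1 (mod 2).
s = (0, 0, 1)^T — this equals column 1 of H (binary 001), so error is at position 1.
Correct: flip bit 1 of r = 1001111 to get c = 0001111.


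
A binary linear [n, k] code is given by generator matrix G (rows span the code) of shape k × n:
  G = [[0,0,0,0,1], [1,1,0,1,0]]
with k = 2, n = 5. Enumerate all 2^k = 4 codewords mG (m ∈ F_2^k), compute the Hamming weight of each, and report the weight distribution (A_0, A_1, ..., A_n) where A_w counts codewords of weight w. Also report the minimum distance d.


Weight distribution: A_0 = 1, A_1 = 1, A_3 = 1, A_4 = 1. Minimum distance d = 1.

Enumerate all 2^2 = 4 messages m ∈ F_2^2.
For each, compute codeword c = mG in F_2^5, then tally its weight.
  m = 00 → c = 00000, weight = 0.
  m = 10 → c = 00001, weight = 1.
  m = 01 → c = 11010, weight = 3.
  m = 11 → c = 11011, weight = 4.
Tally weights:
  weight 0: 1 codewords.
  weight 1: 1 codewords.
  weight 3: 1 codewords.
  weight 4: 1 codewords.
Minimum distance d = smallest w > 0 with A_w > 0 = 1.
Sanity: Σ A_w = 4 = 2^2 = 4 ✓.


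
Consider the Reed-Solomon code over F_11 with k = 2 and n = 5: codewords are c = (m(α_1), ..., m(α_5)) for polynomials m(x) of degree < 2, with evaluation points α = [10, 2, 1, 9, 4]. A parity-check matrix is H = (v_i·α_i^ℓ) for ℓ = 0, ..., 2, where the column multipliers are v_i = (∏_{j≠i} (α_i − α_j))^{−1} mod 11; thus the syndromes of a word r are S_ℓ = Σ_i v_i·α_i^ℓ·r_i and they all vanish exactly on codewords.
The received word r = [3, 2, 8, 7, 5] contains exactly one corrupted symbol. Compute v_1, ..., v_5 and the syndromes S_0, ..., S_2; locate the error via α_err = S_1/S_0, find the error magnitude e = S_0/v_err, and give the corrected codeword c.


S = (5, 5, 5), error at position 3, error magnitude e = 2, c = [3, 2, 6, 7, 5].

Step 1: column multipliers v_i = (∏_{j≠i}(α_i − α_j))^{−1} mod 11.
  i = 1 (α = 10): (10−2)(10−1)(10−9)(10−4) = 8·9·1·6 = 432 ≡ 3, so v_1 = 3^{−1} = 4 (mod 11).
  i = 2 (α = 2): (2−10)(2−1)(2−9)(2−4) = (−8)·1·(−7)·(−2) = −112 ≡ 9, so v_2 = 9^{−1} = 5 (mod 11).
  i = 3 (α = 1): (1−10)(1−2)(1−9)(1−4) = (−9)·(−1)·(−8)·(−3) = 216 ≡ 7, so v_3 = 7^{−1} = 8 (mod 11).
  i = 4 (α = 9): (9−10)(9−2)(9−1)(9−4) = (−1)·7·8·5 = −280 ≡ 6, so v_4 = 6^{−1} = 2 (mod 11).
  i = 5 (α = 4): (4−10)(4−2)(4−1)(4−9) = (−6)·2·3·(−5) = 180 ≡ 4, so v_5 = 4^{−1} = 3 (mod 11).
  v = [4, 5, 8, 2, 3].
Step 2: syndromes of r = [3, 2, 8, 7, 5] (all sums mod 11).
  S_0 = Σ v_i r_i = 4·3 + 5·2 + 8·8 + 2·7 + 3·5 = 115 ≡ 5.
  S_1 = Σ v_i α_i r_i = 4·10·3 + 5·2·2 + 8·1·8 + 2·9·7 + 3·4·5 = 390 ≡ 5.
  α_i^2 mod 11 = [1, 4, 1, 4, 5].
  S_2 = Σ v_i α_i^2 r_i = 4·1·3 + 5·4·2 + 8·1·8 + 2·4·7 + 3·5·5 = 247 ≡ 5.
  S = (5, 5, 5) ≠ 0, so r is not a codeword (an error is present).
Step 3: locate the error. For a single error e at position i, S_ℓ = v_i·e·α_i^ℓ, so α_err = S_1/S_0.
  S_0^{−1} = 5^{−1} = 9 (mod 11), so α_err = 5·9 = 45 ≡ 1 = α_3. Error position i = 3.
  Consistency check: S_2/S_1 = 5·9 = 45 ≡ 1 = α_err ✓ (single-error assumption holds).
Step 4: error magnitude e = S_0/v_3 = S_0·∏_{j≠3}(α_3 − α_j) = 5·7 = 35 ≡ 2 (mod 11).
Step 5: correct position 3: c_3 = r_3 − e = 8 − 2 ≡ 6 (mod 11). Hence c = [3, 2, 6, 7, 5].
  Check: interpolating c through the α_i gives m(x) = 10 + 7·x (degree < 2) with m(α_i) = c_i for every i, so c is indeed a codeword.


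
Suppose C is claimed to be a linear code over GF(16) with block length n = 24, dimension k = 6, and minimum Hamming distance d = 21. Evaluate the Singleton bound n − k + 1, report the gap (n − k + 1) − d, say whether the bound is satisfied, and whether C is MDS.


Singleton RHS = n − k + 1 = 19, slack = -2, bound violated (no such code; not MDS).

Singleton bound: d ≤ n − k + 1.
Here n = 24, k = 6, so n − k + 1 = 19.
Given d = 21, check d ≤ 19: NO.
Slack = (n − k + 1) − d = -2.
The slack is negative: d = 21 exceeds n − k + 1 = 19 by 2, so the Singleton bound is violated and no linear [24, 6, 21]_16 code can exist. In particular it is not MDS (MDS requires d = n − k + 1 exactly).
Description: the claimed parameters are [24, 6, 21]_16; such a code would be impossible (violates the Singleton bound).


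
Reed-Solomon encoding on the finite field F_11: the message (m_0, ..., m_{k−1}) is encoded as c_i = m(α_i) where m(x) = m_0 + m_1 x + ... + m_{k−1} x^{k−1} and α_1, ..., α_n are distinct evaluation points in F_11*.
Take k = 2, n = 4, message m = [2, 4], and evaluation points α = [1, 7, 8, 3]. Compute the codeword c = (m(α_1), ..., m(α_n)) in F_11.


c = [6, 8, 1, 3]

Message polynomial: m(x) = 2 + 4·x (mod 11).
For each evaluation point α_i, compute m(α_i) mod 11:
  α_1 = 1: Horner steps 4 → 6, so m(1) = 6.
  α_2 = 7: Horner steps 4 → 8, so m(7) = 8.
  α_3 = 8: Horner steps 4 → 1, so m(8) = 1.
  α_4 = 3: Horner steps 4 → 3, so m(3) = 3.
Codeword c = [6, 8, 1, 3] ∈ F_11^4.


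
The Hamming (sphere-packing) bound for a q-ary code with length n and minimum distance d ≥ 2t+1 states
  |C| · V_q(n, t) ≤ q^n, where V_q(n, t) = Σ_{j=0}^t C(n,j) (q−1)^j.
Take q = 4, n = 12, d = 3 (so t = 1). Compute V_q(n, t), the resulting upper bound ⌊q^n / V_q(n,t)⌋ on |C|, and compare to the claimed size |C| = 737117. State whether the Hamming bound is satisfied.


V_q(n, t) = 37, q^n = 16777216, Hamming bound = 453438, |C| = 737117 > bound (violated).

Step 1: Compute V_q(n, t) = Σ_{j=0}^1 C(n, j) (q−1)^j.
  j = 0: C(12,0)·(3)^0 = 1·1 = 1.
  j = 1: C(12,1)·(3)^1 = 12·3 = 36.
  V_q(n, t) = 1 + 36 = 37.
Step 2: q^n = 4^12 = 16777216.
Step 3: Hamming bound ⌊q^n / V_q(n,t)⌋ = ⌊16777216/37⌋ = 453438.
Step 4: Compare |C| = 737117 to 453438: violated.
The claimed |C| lies above the Hamming bound, so no 4-ary code of length 12 with d ≥ 3 can have 737117 codewords.


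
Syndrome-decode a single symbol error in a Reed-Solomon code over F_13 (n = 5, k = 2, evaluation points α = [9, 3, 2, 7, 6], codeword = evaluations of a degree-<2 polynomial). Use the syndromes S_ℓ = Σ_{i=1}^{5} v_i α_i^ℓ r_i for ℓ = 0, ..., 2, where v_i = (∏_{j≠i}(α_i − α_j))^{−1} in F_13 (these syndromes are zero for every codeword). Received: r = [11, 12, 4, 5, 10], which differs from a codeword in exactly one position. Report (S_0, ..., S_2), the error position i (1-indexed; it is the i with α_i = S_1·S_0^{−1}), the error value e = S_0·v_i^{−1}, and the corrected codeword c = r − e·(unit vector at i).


S = (11, 8, 7), error at position 1, error magnitude e = 3, c = [8, 12, 4, 5, 10].

Step 1: column multipliers v_i = (∏_{j≠i}(α_i − α_j))^{−1} mod 13.
  i = 1 (α = 9): (9−3)(9−2)(9−7)(9−6) = 6·7·2·3 = 252 ≡ 5, so v_1 = 5^{−1} = 8 (mod 13).
  i = 2 (α = 3): (3−9)(3−2)(3−7)(3−6) = (−6)·1·(−4)·(−3) = −72 ≡ 6, so v_2 = 6^{−1} = 11 (mod 13).
  i = 3 (α = 2): (2−9)(2−3)(2−7)(2−6) = (−7)·(−1)·(−5)·(−4) = 140 ≡ 10, so v_3 = 10^{−1} = 4 (mod 13).
  i = 4 (α = 7): (7−9)(7−3)(7−2)(7−6) = (−2)·4·5·1 = −40 ≡ 12, so v_4 = 12^{−1} = 12 (mod 13).
  i = 5 (α = 6): (6−9)(6−3)(6−2)(6−7) = (−3)·3·4·(−1) = 36 ≡ 10, so v_5 = 10^{−1} = 4 (mod 13).
  v = [8, 11, 4, 12, 4].
Step 2: syndromes of r = [11, 12, 4, 5, 10] (all sums mod 13).
  S_0 = Σ v_i r_i = 8·11 + 11·12 + 4·4 + 12·5 + 4·10 = 336 ≡ 11.
  S_1 = Σ v_i α_i r_i = 8·9·11 + 11·3·12 + 4·2·4 + 12·7·5 + 4·6·10 = 1880 ≡ 8.
  α_i^2 mod 13 = [3, 9, 4, 10, 10].
  S_2 = Σ v_i α_i^2 r_i = 8·3·11 + 11·9·12 + 4·4·4 + 12·10·5 + 4·10·10 = 2516 ≡ 7.
  S = (11, 8, 7) ≠ 0, so r is not a codeword (an error is present).
Step 3: locate the error. For a single error e at position i, S_ℓ = v_i·e·α_i^ℓ, so α_err = S_1/S_0.
  S_0^{−1} = 11^{−1} = 6 (mod 13), so α_err = 8·6 = 48 ≡ 9 = α_1. Error position i = 1.
  Consistency check: S_2/S_1 = 7·5 = 35 ≡ 9 = α_err ✓ (single-error assumption holds).
Step 4: error magnitude e = S_0/v_1 = S_0·∏_{j≠1}(α_1 − α_j) = 11·5 = 55 ≡ 3 (mod 13).
Step 5: correct position 1: c_1 = r_1 − e = 11 − 3 ≡ 8 (mod 13). Hence c = [8, 12, 4, 5, 10].
  Check: interpolating c through the α_i gives m(x) = 1 + 8·x (degree < 2) with m(α_i) = c_i for every i, so c is indeed a codeword.


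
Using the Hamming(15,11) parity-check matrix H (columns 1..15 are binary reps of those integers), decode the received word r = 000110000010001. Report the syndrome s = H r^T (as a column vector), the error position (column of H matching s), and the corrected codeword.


s = (0, 1, 0, 1)^T, error position = 5, corrected codeword c = 000100000010001

Compute s = H r^T mod 2 one row at a time:
  s_1 = 0 + 0 + 0 + 1 + 0 + 0 + 0 + 1 = 2 ≡ 0 (mod 2).
  s_2 = 1 + 1 + 0 + 0 + 0 + 0 + 0 + 1 = 3 ≡ 1 (mod 2).
  s_3 = 0 + 0 + 0 + 0 + 0 + 1 + 0 + 1 = 2 ≡ 0 (mod 2).
  s_4 = 0 + 0 + 1 + 0 + 0 + 1 + 0 + 1 = 3 ≡ 1 (mod 2).
s = (0, 1, 0, 1)^T — this equals column 5 of H (binary 0101), so error is at position 5.
Correct: flip bit 5 of r = 000110000010001 to get c = 000100000010001.


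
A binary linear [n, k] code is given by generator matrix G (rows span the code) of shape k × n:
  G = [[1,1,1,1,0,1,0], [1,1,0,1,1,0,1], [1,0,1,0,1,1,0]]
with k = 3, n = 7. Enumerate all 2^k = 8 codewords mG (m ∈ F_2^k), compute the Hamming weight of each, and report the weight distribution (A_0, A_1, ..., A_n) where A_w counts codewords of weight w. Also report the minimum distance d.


Weight distribution: A_0 = 1, A_2 = 1, A_3 = 1, A_4 = 2, A_5 = 3. Minimum distance d = 2.

Enumerate all 2^3 = 8 messages m ∈ F_2^3.
For each, compute codeword c = mG in F_2^7, then tally its weight.
  m = 000 → c = 0000000, weight = 0.
  m = 100 → c = 1111010, weight = 5.
  m = 010 → c = 1101101, weight = 5.
  m = 110 → c = 0010111, weight = 4.
  m = 001 → c = 1010110, weight = 4.
  m = 101 → c = 0101100, weight = 3.
  m = 011 → c = 0111011, weight = 5.
  m = 111 → c = 1000001, weight = 2.
Tally weights:
  weight 0: 1 codewords.
  weight 2: 1 codewords.
  weight 3: 1 codewords.
  weight 4: 2 codewords.
  weight 5: 3 codewords.
Minimum distance d = smallest w > 0 with A_w > 0 = 2.
Sanity: Σ A_w = 8 = 2^3 = 8 ✓.
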